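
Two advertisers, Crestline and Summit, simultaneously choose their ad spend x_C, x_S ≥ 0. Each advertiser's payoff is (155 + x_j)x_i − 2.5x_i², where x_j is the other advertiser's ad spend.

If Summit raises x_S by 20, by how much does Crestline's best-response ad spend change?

4

Crestline's payoff is (155 + x_S)x_C − 2.5x_C².
∂π/∂x_C = 155 + x_S − 5x_C = 0, so x_C = 31 + 0.2x_S.
The reaction-function slope is 0.2, so a 20-unit rise in x_S moves x_C by 0.2 × 20 = 4. Crestline's best response rises — the actions are strategic complements.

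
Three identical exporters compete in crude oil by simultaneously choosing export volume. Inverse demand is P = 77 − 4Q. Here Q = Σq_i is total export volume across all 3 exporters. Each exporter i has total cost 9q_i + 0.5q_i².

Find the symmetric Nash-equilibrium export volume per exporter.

A representative exporter's profit is π_i = q_i(77 − 4Q) − 9q_i − 0.5q_i², with Q = q_i + Σ_{j≠i} q_j.
First-order condition: 68 − 9q_i − 4Σ_{j≠i} q_j = 0.
With identical exporters, set every q_j = q: then 68 − 9q − 8q = 0, i.e. q = 68/17 = 4.

4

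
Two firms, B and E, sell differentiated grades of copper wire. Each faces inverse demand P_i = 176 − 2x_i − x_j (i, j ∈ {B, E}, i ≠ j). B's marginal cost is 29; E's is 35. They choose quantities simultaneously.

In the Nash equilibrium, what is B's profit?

1776.08

Firm B's profit: π = x_B(176 − 2x_B − x_E) − 29x_B.
∂π/∂x_B = 147 − 4x_B − x_E = 0 ⇒ x_B = 36.75 − 0.25x_E.
Similarly x_E = 35.25 − 0.25x_B.
Plugging x_E into B's best response: x_B = 36.75 − 0.25(35.25 − 0.25x_B) ⇒ 0.9375x_B = 27.9375, so x_B = 29.8.
Then x_E = 35.25 − 0.25·29.8 = 27.8.
P_B = 176 − 2·29.8 − 27.8 = 88.6.
Profit = (88.6 − 29)·29.8 = 1776.08.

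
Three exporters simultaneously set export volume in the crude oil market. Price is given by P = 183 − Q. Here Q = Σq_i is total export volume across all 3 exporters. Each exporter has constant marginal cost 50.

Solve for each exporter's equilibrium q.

A representative exporter's profit is π_i = q_i(183 − Q) − 50q_i, with Q = q_i + Σ_{j≠i} q_j.
First-order condition: 133 − 2q_i − Σ_{j≠i} q_j = 0.
With identical exporters, set every q_j = q: then 133 − 2q − 2q = 0, i.e. q = 133/4 = 33.25.

33.25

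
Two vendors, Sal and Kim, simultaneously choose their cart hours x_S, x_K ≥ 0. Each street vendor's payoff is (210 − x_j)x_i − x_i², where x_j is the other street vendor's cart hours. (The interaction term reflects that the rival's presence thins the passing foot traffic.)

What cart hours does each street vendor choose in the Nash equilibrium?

70

Sal's payoff is (210 − x_K)x_S − x_S².
∂π/∂x_S = 210 − x_K − 2x_S = 0, so x_S = 105 − 0.5x_K.
The game is symmetric, so in equilibrium x_K = x_S: the reaction function gives 1.5x_S = 105, hence x_S = 70.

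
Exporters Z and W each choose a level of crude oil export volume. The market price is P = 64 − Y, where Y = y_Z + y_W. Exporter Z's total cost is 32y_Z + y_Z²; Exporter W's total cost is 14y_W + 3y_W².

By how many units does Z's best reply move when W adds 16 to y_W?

-4

Exporter Z's profit: π = y_Z(64 − (y_Z + y_W)) − 32y_Z − y_Z².
∂π/∂y_Z = 32 − 4y_Z − y_W = 0, so y_Z = 8 − 0.25y_W.
The reaction-function slope is −0.25, so a 16-unit rise in y_W moves y_Z by −0.25 × 16 = −4. Z's best response falls — the actions are strategic substitutes.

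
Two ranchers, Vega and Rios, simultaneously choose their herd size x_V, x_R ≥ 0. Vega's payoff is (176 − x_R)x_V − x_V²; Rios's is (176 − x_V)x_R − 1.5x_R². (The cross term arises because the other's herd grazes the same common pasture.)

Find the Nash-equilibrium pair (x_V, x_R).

70.4, 35.2

Expanding Vega's payoff: 176x_V − x_Rx_V − x_V².
∂π/∂x_V = 176 − x_R − 2x_V = 0, so x_V = 88 − 0.5x_R.
Likewise for Rios: x_R = 176/3 − (1/3)x_V.
Substituting the second reaction function into the first: x_V = 88 − 0.5(176/3 − (1/3)x_V), which gives (5/6)x_V = 176/3 ⇒ x_V = 70.4.
Then x_R = 176/3 − (1/3)·70.4 = 35.2.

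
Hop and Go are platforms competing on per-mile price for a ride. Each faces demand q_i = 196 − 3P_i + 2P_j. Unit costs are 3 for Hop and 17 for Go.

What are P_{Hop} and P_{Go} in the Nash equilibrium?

53.875, 59.125

Hop's profit: π = (P_{Hop} − 3)(196 − 3P_{Hop} + 2P_{Go}).
∂π/∂P_{Hop} = 205 − 6P_{Hop} + 2P_{Go} = 0 ⇒ P_{Hop} = 205/6 + (1/3)P_{Go}.
Similarly P_{Go} = 247/6 + (1/3)P_{Hop}.
Substituting the second reaction function into the first: P_{Hop} = 205/6 + (1/3)(247/6 + (1/3)P_{Hop}), which gives (8/9)P_{Hop} = 431/9 ⇒ P_{Hop} = 53.875.
Then P_{Go} = 247/6 + (1/3)·53.875 = 59.125.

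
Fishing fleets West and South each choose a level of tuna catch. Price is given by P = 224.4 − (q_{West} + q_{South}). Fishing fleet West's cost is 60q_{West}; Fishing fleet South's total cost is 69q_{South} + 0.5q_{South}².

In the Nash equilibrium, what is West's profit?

Fishing fleet West's profit: π = q_{West}(224.4 − (q_{West} + q_{South})) − 60q_{West}.
∂π/∂q_{West} = 164.4 − 2q_{West} − q_{South} = 0, so q_{West} = 82.2 − 0.5q_{South}.
For South: ∂π/∂q_{South} = 155.4 − 3q_{South} − q_{West} = 0 ⇒ q_{South} = 51.8 − (1/3)q_{West}.
Solving the two reaction functions simultaneously: (1 − (−0.5)(−1/3))q_{West} = 82.2 − 0.5·51.8, so (5/6)q_{West} = 56.3 and q_{West} = 67.56.
Then q_{South} = 51.8 − (1/3)·67.56 = 29.28.
Price P = 224.4 − 96.84 = 127.56.
West's profit: (127.56 − 60)·67.56 = 4564.3536.

4564.3536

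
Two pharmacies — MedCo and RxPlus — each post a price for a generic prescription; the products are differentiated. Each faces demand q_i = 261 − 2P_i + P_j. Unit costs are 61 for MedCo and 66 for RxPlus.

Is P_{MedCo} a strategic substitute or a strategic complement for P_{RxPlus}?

strategic complements

MedCo's profit: π = (P_{MedCo} − 61)(261 − 2P_{MedCo} + P_{RxPlus}).
∂π/∂P_{MedCo} = 383 − 4P_{MedCo} + P_{RxPlus} = 0 ⇒ P_{MedCo} = 95.75 + 0.25P_{RxPlus}.
The best-response slope dP_{MedCo}/dP_{RxPlus} = 0.25 > 0: the reaction function is upward-sloping, so the choices are strategic complements.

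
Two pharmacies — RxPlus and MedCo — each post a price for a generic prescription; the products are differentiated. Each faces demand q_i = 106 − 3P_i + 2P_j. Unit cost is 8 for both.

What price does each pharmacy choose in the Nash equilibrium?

32.5

RxPlus's profit: π = (P_{RxPlus} − 8)(106 − 3P_{RxPlus} + 2P_{MedCo}).
∂π/∂P_{RxPlus} = 130 − 6P_{RxPlus} + 2P_{MedCo} = 0 ⇒ P_{RxPlus} = 65/3 + (1/3)P_{MedCo}.
By symmetry P_{MedCo} = P_{RxPlus}; substituting into the reaction function, (2/3)P_{RxPlus} = 65/3 and P_{RxPlus} = 32.5.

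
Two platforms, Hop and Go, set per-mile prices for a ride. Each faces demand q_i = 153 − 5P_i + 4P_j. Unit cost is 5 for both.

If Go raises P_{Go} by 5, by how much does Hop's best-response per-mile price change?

2

Hop's profit: π = (P_{Hop} − 5)(153 − 5P_{Hop} + 4P_{Go}).
∂π/∂P_{Hop} = 178 − 10P_{Hop} + 4P_{Go} = 0 ⇒ P_{Hop} = 17.8 + 0.4P_{Go}.
The reaction-function slope is 0.4, so a 5-unit rise in P_{Go} moves P_{Hop} by 0.4 × 5 = 2. Hop's best response rises — the actions are strategic complements.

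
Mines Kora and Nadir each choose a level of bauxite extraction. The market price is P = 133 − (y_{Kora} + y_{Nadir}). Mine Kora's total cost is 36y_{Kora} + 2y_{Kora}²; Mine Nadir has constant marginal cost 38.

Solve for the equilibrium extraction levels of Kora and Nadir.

Mine Kora's profit: π = y_{Kora}(133 − (y_{Kora} + y_{Nadir})) − 36y_{Kora} − 2y_{Kora}².
∂π/∂y_{Kora} = 97 − 6y_{Kora} − y_{Nadir} = 0, so y_{Kora} = 97/6 − (1/6)y_{Nadir}.
For Nadir: ∂π/∂y_{Nadir} = 95 − 2y_{Nadir} − y_{Kora} = 0 ⇒ y_{Nadir} = 47.5 − 0.5y_{Kora}.
Plugging y_{Nadir} into Kora's best response: y_{Kora} = 97/6 − (1/6)(47.5 − 0.5y_{Kora}) ⇒ (11/12)y_{Kora} = 8.25, so y_{Kora} = 9.
Then y_{Nadir} = 47.5 − 0.5·9 = 43.

9, 43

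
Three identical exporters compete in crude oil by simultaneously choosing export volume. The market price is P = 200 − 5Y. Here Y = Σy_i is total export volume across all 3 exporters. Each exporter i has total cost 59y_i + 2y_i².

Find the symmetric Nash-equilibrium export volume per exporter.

A representative exporter's profit is π_i = y_i(200 − 5Y) − 59y_i − 2y_i², with Y = y_i + Σ_{j≠i} y_j.
First-order condition: 141 − 14y_i − 5Σ_{j≠i} y_j = 0.
Imposing symmetry (y_j = y for all j) turns Σ_{j≠i} y_j into 2y, so 141 = 24y and y = 5.875.

5.875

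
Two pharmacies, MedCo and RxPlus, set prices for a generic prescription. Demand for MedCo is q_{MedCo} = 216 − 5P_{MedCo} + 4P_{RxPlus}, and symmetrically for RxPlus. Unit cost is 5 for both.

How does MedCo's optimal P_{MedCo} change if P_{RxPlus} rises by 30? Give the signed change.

12

MedCo's profit: π = (P_{MedCo} − 5)(216 − 5P_{MedCo} + 4P_{RxPlus}).
∂π/∂P_{MedCo} = 241 − 10P_{MedCo} + 4P_{RxPlus} = 0 ⇒ P_{MedCo} = 24.1 + 0.4P_{RxPlus}.
The reaction-function slope is 0.4, so a 30-unit rise in P_{RxPlus} moves P_{MedCo} by 0.4 × 30 = 12. MedCo's best response rises — the actions are strategic complements.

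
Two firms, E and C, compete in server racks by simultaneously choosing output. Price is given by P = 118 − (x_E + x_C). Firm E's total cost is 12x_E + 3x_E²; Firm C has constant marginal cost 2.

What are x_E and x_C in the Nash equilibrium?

Firm E's profit: π = x_E(118 − (x_E + x_C)) − 12x_E − 3x_E².
∂π/∂x_E = 106 − 8x_E − x_C = 0, so x_E = 13.25 − 0.125x_C.
For C: ∂π/∂x_C = 116 − 2x_C − x_E = 0 ⇒ x_C = 58 − 0.5x_E.
Solving the two reaction functions simultaneously: (1 − (−0.125)(−0.5))x_E = 13.25 − 0.125·58, so 0.9375x_E = 6 and x_E = 6.4.
Then x_C = 58 − 0.5·6.4 = 54.8.

6.4, 54.8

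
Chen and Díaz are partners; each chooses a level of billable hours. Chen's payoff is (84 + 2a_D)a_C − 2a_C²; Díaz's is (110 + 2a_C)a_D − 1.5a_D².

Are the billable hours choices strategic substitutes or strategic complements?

strategic complements

Expanding Chen's payoff: 84a_C + 2a_Da_C − 2a_C².
∂π/∂a_C = 84 + 2a_D − 4a_C = 0, so a_C = 21 + 0.5a_D.
The best-response slope da_C/da_D = 0.5 > 0: the reaction function is upward-sloping, so the choices are strategic complements.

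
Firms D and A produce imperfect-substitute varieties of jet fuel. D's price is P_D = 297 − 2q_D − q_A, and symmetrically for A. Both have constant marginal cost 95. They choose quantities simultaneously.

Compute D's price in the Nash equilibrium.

Firm D's profit: π = q_D(297 − 2q_D − q_A) − 95q_D.
∂π/∂q_D = 202 − 4q_D − q_A = 0 ⇒ q_D = 50.5 − 0.25q_A.
By symmetry q_A = q_D; substituting into the reaction function, 1.25q_D = 50.5 and q_D = 40.4.
P_D = 297 − 2·40.4 − 40.4 = 175.8.

175.8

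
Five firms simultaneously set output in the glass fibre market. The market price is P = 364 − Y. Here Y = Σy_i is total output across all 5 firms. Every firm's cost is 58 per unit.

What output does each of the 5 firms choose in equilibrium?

51

A representative firm's profit is π_i = y_i(364 − Y) − 58y_i, with Y = y_i + Σ_{j≠i} y_j.
First-order condition: 306 − 2y_i − Σ_{j≠i} y_j = 0.
Imposing symmetry (y_j = y for all j) turns Σ_{j≠i} y_j into 4y, so 306 = 6y and y = 51.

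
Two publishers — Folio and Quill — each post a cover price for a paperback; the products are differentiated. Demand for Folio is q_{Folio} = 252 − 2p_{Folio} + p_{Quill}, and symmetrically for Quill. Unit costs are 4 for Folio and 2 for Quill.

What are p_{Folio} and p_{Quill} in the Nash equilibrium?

86.4, 85.6

Folio's profit: π = (p_{Folio} − 4)(252 − 2p_{Folio} + p_{Quill}).
∂π/∂p_{Folio} = 260 − 4p_{Folio} + p_{Quill} = 0 ⇒ p_{Folio} = 65 + 0.25p_{Quill}.
Similarly p_{Quill} = 64 + 0.25p_{Folio}.
Plugging p_{Quill} into Folio's best response: p_{Folio} = 65 + 0.25(64 + 0.25p_{Folio}) ⇒ 0.9375p_{Folio} = 81, so p_{Folio} = 86.4.
Then p_{Quill} = 64 + 0.25·86.4 = 85.6.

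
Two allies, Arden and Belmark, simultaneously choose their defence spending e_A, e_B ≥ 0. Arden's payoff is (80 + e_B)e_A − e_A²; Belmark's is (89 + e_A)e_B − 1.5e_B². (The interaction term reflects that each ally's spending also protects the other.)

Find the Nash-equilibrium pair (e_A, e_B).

65.8, 51.6

Expanding Arden's payoff: 80e_A + e_Be_A − e_A².
∂π/∂e_A = 80 + e_B − 2e_A = 0, so e_A = 40 + 0.5e_B.
Likewise for Belmark: e_B = 89/3 + (1/3)e_A.
Plugging e_B into Arden's best response: e_A = 40 + 0.5(89/3 + (1/3)e_A) ⇒ (5/6)e_A = 329/6, so e_A = 65.8.
Then e_B = 89/3 + (1/3)·65.8 = 51.6.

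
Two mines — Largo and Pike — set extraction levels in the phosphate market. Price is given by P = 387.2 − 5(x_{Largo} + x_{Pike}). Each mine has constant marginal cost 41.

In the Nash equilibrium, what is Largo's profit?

Mine Largo's profit: π = x_{Largo}(387.2 − 5(x_{Largo} + x_{Pike})) − 41x_{Largo}.
∂π/∂x_{Largo} = 346.2 − 10x_{Largo} − 5x_{Pike} = 0, so x_{Largo} = 34.62 − 0.5x_{Pike}.
The game is symmetric, so in equilibrium x_{Pike} = x_{Largo}: the reaction function gives 1.5x_{Largo} = 34.62, hence x_{Largo} = 23.08.
Price P = 387.2 − 5·46.16 = 156.4.
Largo's profit: (156.4 − 41)·23.08 = 2663.432.

2663.432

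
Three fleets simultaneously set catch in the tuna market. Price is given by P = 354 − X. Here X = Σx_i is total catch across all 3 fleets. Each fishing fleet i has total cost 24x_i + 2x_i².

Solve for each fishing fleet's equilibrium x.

A representative fishing fleet's profit is π_i = x_i(354 − X) − 24x_i − 2x_i², with X = x_i + Σ_{j≠i} x_j.
First-order condition: 330 − 6x_i − Σ_{j≠i} x_j = 0.
Imposing symmetry (x_j = x for all j) turns Σ_{j≠i} x_j into 2x, so 330 = 8x and x = 41.25.

41.25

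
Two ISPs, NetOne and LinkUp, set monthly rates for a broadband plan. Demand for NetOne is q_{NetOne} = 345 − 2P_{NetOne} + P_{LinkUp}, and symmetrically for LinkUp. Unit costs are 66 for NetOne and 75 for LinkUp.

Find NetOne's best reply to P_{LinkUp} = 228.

NetOne's profit: π = (P_{NetOne} − 66)(345 − 2P_{NetOne} + P_{LinkUp}).
∂π/∂P_{NetOne} = 477 − 4P_{NetOne} + P_{LinkUp} = 0 ⇒ P_{NetOne} = 119.25 + 0.25P_{LinkUp}.
At P_{LinkUp} = 228: P_{NetOne} = 119.25 + 0.25·228 = 176.25.

176.25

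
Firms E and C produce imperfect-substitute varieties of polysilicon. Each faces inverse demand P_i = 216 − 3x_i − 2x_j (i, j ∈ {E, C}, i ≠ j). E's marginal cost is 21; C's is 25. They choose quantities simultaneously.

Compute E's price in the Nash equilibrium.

Firm E's profit: π = x_E(216 − 3x_E − 2x_C) − 21x_E.
∂π/∂x_E = 195 − 6x_E − 2x_C = 0 ⇒ x_E = 32.5 − (1/3)x_C.
Similarly x_C = 191/6 − (1/3)x_E.
Plugging x_C into E's best response: x_E = 32.5 − (1/3)(191/6 − (1/3)x_E) ⇒ (8/9)x_E = 197/9, so x_E = 24.625.
Then x_C = 191/6 − (1/3)·24.625 = 23.625.
P_E = 216 − 3·24.625 − 2·23.625 = 94.875.

94.875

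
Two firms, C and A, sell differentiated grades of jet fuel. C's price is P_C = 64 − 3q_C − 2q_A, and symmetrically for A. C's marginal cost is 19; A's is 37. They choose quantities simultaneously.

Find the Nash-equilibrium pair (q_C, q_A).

6.75, 2.25

Firm C's profit: π = q_C(64 − 3q_C − 2q_A) − 19q_C.
∂π/∂q_C = 45 − 6q_C − 2q_A = 0 ⇒ q_C = 7.5 − (1/3)q_A.
Similarly q_A = 4.5 − (1/3)q_C.
Substituting the second reaction function into the first: q_C = 7.5 − (1/3)(4.5 − (1/3)q_C), which gives (8/9)q_C = 6 ⇒ q_C = 6.75.
Then q_A = 4.5 − (1/3)·6.75 = 2.25.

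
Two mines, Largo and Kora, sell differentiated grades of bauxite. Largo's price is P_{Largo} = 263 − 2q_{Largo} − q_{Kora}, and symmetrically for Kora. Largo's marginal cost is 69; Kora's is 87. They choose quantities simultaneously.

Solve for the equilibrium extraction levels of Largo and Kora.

40, 34

Mine Largo's profit: π = q_{Largo}(263 − 2q_{Largo} − q_{Kora}) − 69q_{Largo}.
∂π/∂q_{Largo} = 194 − 4q_{Largo} − q_{Kora} = 0 ⇒ q_{Largo} = 48.5 − 0.25q_{Kora}.
Similarly q_{Kora} = 44 − 0.25q_{Largo}.
Solving the two reaction functions simultaneously: (1 − (−0.25)(−0.25))q_{Largo} = 48.5 − 0.25·44, so 0.9375q_{Largo} = 37.5 and q_{Largo} = 40.
Then q_{Kora} = 44 − 0.25·40 = 34.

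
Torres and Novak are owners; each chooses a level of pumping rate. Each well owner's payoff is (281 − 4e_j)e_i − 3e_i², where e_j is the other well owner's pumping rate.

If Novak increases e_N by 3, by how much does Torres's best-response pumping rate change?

-2

Torres's payoff is (281 − 4e_N)e_T − 3e_T².
∂π/∂e_T = 281 − 4e_N − 6e_T = 0, so e_T = 281/6 − (2/3)e_N.
The reaction-function slope is −2/3, so a 3-unit rise in e_N moves e_T by −2/3 × 3 = −2. Torres's best response falls — the actions are strategic substitutes.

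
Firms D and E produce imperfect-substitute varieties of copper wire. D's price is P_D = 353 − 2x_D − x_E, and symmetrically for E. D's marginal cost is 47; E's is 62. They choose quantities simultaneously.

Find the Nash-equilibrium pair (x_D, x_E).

62.2, 57.2

Firm D's profit: π = x_D(353 − 2x_D − x_E) − 47x_D.
∂π/∂x_D = 306 − 4x_D − x_E = 0 ⇒ x_D = 76.5 − 0.25x_E.
Similarly x_E = 72.75 − 0.25x_D.
Solving the two reaction functions simultaneously: (1 − (−0.25)(−0.25))x_D = 76.5 − 0.25·72.75, so 0.9375x_D = 58.3125 and x_D = 62.2.
Then x_E = 72.75 − 0.25·62.2 = 57.2.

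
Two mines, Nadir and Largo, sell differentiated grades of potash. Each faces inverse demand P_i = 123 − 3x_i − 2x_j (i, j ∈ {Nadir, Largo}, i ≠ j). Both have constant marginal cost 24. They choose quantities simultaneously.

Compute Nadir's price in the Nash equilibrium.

Mine Nadir's profit: π = x_{Nadir}(123 − 3x_{Nadir} − 2x_{Largo}) − 24x_{Nadir}.
∂π/∂x_{Nadir} = 99 − 6x_{Nadir} − 2x_{Largo} = 0 ⇒ x_{Nadir} = 16.5 − (1/3)x_{Largo}.
By symmetry x_{Largo} = x_{Nadir}; substituting into the reaction function, (4/3)x_{Nadir} = 16.5 and x_{Nadir} = 12.375.
P_{Nadir} = 123 − 3·12.375 − 2·12.375 = 61.125.

61.125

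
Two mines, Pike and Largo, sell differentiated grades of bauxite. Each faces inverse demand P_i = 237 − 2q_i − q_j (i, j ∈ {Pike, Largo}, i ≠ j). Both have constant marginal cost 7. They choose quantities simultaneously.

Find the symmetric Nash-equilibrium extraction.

46

Mine Pike's profit: π = q_{Pike}(237 − 2q_{Pike} − q_{Largo}) − 7q_{Pike}.
∂π/∂q_{Pike} = 230 − 4q_{Pike} − q_{Largo} = 0 ⇒ q_{Pike} = 57.5 − 0.25q_{Largo}.
The game is symmetric, so in equilibrium q_{Largo} = q_{Pike}: the reaction function gives 1.25q_{Pike} = 57.5, hence q_{Pike} = 46.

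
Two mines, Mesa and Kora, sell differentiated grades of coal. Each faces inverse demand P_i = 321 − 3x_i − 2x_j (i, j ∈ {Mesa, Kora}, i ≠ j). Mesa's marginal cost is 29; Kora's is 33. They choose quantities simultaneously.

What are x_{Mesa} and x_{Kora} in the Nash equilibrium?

Mine Mesa's profit: π = x_{Mesa}(321 − 3x_{Mesa} − 2x_{Kora}) − 29x_{Mesa}.
∂π/∂x_{Mesa} = 292 − 6x_{Mesa} − 2x_{Kora} = 0 ⇒ x_{Mesa} = 146/3 − (1/3)x_{Kora}.
Similarly x_{Kora} = 48 − (1/3)x_{Mesa}.
Substituting the second reaction function into the first: x_{Mesa} = 146/3 − (1/3)(48 − (1/3)x_{Mesa}), which gives (8/9)x_{Mesa} = 98/3 ⇒ x_{Mesa} = 36.75.
Then x_{Kora} = 48 − (1/3)·36.75 = 35.75.

36.75, 35.75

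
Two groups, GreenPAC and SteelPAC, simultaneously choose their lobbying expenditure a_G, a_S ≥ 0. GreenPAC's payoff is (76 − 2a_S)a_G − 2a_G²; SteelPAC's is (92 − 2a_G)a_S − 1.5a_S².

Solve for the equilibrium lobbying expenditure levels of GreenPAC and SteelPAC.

Expanding GreenPAC's payoff: 76a_G − 2a_Sa_G − 2a_G².
∂π/∂a_G = 76 − 2a_S − 4a_G = 0, so a_G = 19 − 0.5a_S.
Likewise for SteelPAC: a_S = 92/3 − (2/3)a_G.
Plugging a_S into GreenPAC's best response: a_G = 19 − 0.5(92/3 − (2/3)a_G) ⇒ (2/3)a_G = 11/3, so a_G = 5.5.
Then a_S = 92/3 − (2/3)·5.5 = 27.

5.5, 27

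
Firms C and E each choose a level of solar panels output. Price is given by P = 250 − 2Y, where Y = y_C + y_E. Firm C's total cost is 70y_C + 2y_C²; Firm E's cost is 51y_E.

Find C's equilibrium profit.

Firm C's profit: π = y_C(250 − 2(y_C + y_E)) − 70y_C − 2y_C².
∂π/∂y_C = 180 − 8y_C − 2y_E = 0, so y_C = 22.5 − 0.25y_E.
For E: ∂π/∂y_E = 199 − 4y_E − 2y_C = 0 ⇒ y_E = 49.75 − 0.5y_C.
Solving the two reaction functions simultaneously: (1 − (−0.25)(−0.5))y_C = 22.5 − 0.25·49.75, so 0.875y_C = 10.0625 and y_C = 11.5.
Then y_E = 49.75 − 0.5·11.5 = 44.
Price P = 250 − 2·55.5 = 139.
C's profit: (139 − 70)·11.5 − 2(11.5)² = 529.

529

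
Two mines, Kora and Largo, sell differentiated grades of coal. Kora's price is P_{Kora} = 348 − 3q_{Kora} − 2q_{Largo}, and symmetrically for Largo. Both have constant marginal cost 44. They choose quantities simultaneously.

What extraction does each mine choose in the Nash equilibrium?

Mine Kora's profit: π = q_{Kora}(348 − 3q_{Kora} − 2q_{Largo}) − 44q_{Kora}.
∂π/∂q_{Kora} = 304 − 6q_{Kora} − 2q_{Largo} = 0 ⇒ q_{Kora} = 152/3 − (1/3)q_{Largo}.
The game is symmetric, so in equilibrium q_{Largo} = q_{Kora}: the reaction function gives (4/3)q_{Kora} = 152/3, hence q_{Kora} = 38.

38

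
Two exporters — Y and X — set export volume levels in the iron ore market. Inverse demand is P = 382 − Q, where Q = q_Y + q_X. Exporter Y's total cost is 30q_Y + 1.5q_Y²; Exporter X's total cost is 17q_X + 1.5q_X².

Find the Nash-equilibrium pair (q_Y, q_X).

Exporter Y's profit: π = q_Y(382 − (q_Y + q_X)) − 30q_Y − 1.5q_Y².
∂π/∂q_Y = 352 − 5q_Y − q_X = 0, so q_Y = 70.4 − 0.2q_X.
By the same steps for X: q_X = 73 − 0.2q_Y.
Solving the two reaction functions simultaneously: (1 − (−0.2)(−0.2))q_Y = 70.4 − 0.2·73, so 0.96q_Y = 55.8 and q_Y = 58.125.
Then q_X = 73 − 0.2·58.125 = 61.375.

58.125, 61.375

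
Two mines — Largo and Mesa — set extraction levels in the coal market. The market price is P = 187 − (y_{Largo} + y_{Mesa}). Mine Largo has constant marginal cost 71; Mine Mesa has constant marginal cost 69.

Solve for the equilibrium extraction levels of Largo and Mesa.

Mine Largo's profit: π = y_{Largo}(187 − (y_{Largo} + y_{Mesa})) − 71y_{Largo}.
∂π/∂y_{Largo} = 116 − 2y_{Largo} − y_{Mesa} = 0, so y_{Largo} = 58 − 0.5y_{Mesa}.
By the same steps for Mesa: y_{Mesa} = 59 − 0.5y_{Largo}.
Plugging y_{Mesa} into Largo's best response: y_{Largo} = 58 − 0.5(59 − 0.5y_{Largo}) ⇒ 0.75y_{Largo} = 28.5, so y_{Largo} = 38.
Then y_{Mesa} = 59 − 0.5·38 = 40.

38, 40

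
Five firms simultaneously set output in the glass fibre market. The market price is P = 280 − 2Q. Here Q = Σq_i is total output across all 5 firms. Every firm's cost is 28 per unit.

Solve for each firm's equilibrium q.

21

A representative firm's profit is π_i = q_i(280 − 2Q) − 28q_i, with Q = q_i + Σ_{j≠i} q_j.
First-order condition: 252 − 4q_i − 2Σ_{j≠i} q_j = 0.
In a symmetric equilibrium every firm chooses the same q, so Σ_{j≠i} q_j = 4q. The condition becomes 252 − 12q = 0, giving q = 252/12 = 21.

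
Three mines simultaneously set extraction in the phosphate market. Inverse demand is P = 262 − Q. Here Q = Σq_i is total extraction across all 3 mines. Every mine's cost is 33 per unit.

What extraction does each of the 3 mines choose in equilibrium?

A representative mine's profit is π_i = q_i(262 − Q) − 33q_i, with Q = q_i + Σ_{j≠i} q_j.
First-order condition: 229 − 2q_i − Σ_{j≠i} q_j = 0.
With identical mines, set every q_j = q: then 229 − 2q − 2q = 0, i.e. q = 229/4 = 57.25.

57.25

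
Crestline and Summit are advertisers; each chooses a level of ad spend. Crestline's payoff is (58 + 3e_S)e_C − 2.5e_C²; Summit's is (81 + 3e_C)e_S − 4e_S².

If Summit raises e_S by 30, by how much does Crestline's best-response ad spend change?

Expanding Crestline's payoff: 58e_C + 3e_Se_C − 2.5e_C².
∂π/∂e_C = 58 + 3e_S − 5e_C = 0, so e_C = 11.6 + 0.6e_S.
The reaction-function slope is 0.6, so a 30-unit rise in e_S moves e_C by 0.6 × 30 = 18. Crestline's best response rises — the actions are strategic complements.

18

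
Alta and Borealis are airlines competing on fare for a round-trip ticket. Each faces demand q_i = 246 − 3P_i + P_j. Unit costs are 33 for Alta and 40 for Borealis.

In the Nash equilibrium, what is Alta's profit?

Alta's profit: π = (P_{Alta} − 33)(246 − 3P_{Alta} + P_{Borealis}).
∂π/∂P_{Alta} = 345 − 6P_{Alta} + P_{Borealis} = 0 ⇒ P_{Alta} = 57.5 + (1/6)P_{Borealis}.
Similarly P_{Borealis} = 61 + (1/6)P_{Alta}.
Solving the two reaction functions simultaneously: (1 − (1/6)(1/6))P_{Alta} = 57.5 + (1/6)·61, so (35/36)P_{Alta} = 203/3 and P_{Alta} = 69.6.
Then P_{Borealis} = 61 + (1/6)·69.6 = 72.6.
q_{Alta} = 246 − 3·69.6 + 72.6 = 109.8.
Profit = (69.6 − 33)·109.8 = 4018.68.

4018.68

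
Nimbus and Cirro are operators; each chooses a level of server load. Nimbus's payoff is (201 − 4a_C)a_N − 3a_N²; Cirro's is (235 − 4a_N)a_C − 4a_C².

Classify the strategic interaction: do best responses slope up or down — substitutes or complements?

Expanding Nimbus's payoff: 201a_N − 4a_Ca_N − 3a_N².
∂π/∂a_N = 201 − 4a_C − 6a_N = 0, so a_N = 33.5 − (2/3)a_C.
The best-response slope da_N/da_C = −2/3 < 0: the reaction function is downward-sloping, so the choices are strategic substitutes.

strategic substitutes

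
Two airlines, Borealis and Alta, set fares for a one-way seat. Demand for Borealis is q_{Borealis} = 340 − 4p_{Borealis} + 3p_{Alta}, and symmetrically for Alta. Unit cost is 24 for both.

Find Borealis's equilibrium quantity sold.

Borealis's profit: π = (p_{Borealis} − 24)(340 − 4p_{Borealis} + 3p_{Alta}).
∂π/∂p_{Borealis} = 436 − 8p_{Borealis} + 3p_{Alta} = 0 ⇒ p_{Borealis} = 54.5 + 0.375p_{Alta}.
Setting p_{Borealis} = p_{Alta} in the reaction function: p_{Borealis} = 54.5 + 0.375p_{Borealis}, so p_{Borealis} = 54.5 / 0.625 = 87.2.
q_{Borealis} = 340 − 4·87.2 + 3·87.2 = 252.8.

252.8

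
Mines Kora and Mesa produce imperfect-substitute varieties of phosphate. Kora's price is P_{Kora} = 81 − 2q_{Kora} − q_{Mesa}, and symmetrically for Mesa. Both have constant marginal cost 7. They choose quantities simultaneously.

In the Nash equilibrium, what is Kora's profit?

438.08

Mine Kora's profit: π = q_{Kora}(81 − 2q_{Kora} − q_{Mesa}) − 7q_{Kora}.
∂π/∂q_{Kora} = 74 − 4q_{Kora} − q_{Mesa} = 0 ⇒ q_{Kora} = 18.5 − 0.25q_{Mesa}.
Setting q_{Kora} = q_{Mesa} in the reaction function: q_{Kora} = 18.5 − 0.25q_{Kora}, so q_{Kora} = 18.5 / 1.25 = 14.8.
P_{Kora} = 81 − 2·14.8 − 14.8 = 36.6.
Profit = (36.6 − 7)·14.8 = 438.08.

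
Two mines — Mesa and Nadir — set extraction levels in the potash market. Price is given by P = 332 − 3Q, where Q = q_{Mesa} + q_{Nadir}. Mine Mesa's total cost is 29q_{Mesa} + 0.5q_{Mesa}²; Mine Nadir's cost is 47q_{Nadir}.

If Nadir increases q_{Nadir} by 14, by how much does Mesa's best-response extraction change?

Mine Mesa's profit: π = q_{Mesa}(332 − 3(q_{Mesa} + q_{Nadir})) − 29q_{Mesa} − 0.5q_{Mesa}².
∂π/∂q_{Mesa} = 303 − 7q_{Mesa} − 3q_{Nadir} = 0, so q_{Mesa} = 303/7 − (3/7)q_{Nadir}.
The reaction-function slope is −3/7, so a 14-unit rise in q_{Nadir} moves q_{Mesa} by −3/7 × 14 = −6. Mesa's best response falls — the actions are strategic substitutes.

-6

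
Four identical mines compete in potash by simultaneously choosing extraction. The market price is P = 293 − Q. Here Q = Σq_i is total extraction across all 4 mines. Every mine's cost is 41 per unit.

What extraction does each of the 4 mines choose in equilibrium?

A representative mine's profit is π_i = q_i(293 − Q) − 41q_i, with Q = q_i + Σ_{j≠i} q_j.
First-order condition: 252 − 2q_i − Σ_{j≠i} q_j = 0.
With identical mines, set every q_j = q: then 252 − 2q − 3q = 0, i.e. q = 252/5 = 50.4.

50.4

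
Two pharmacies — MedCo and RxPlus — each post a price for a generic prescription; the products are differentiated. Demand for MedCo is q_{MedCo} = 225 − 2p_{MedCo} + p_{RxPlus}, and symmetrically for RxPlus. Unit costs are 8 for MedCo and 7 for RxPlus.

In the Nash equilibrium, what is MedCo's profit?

MedCo's profit: π = (p_{MedCo} − 8)(225 − 2p_{MedCo} + p_{RxPlus}).
∂π/∂p_{MedCo} = 241 − 4p_{MedCo} + p_{RxPlus} = 0 ⇒ p_{MedCo} = 60.25 + 0.25p_{RxPlus}.
Similarly p_{RxPlus} = 59.75 + 0.25p_{MedCo}.
Solving the two reaction functions simultaneously: (1 − (0.25)(0.25))p_{MedCo} = 60.25 + 0.25·59.75, so 0.9375p_{MedCo} = 75.1875 and p_{MedCo} = 80.2.
Then p_{RxPlus} = 59.75 + 0.25·80.2 = 79.8.
q_{MedCo} = 225 − 2·80.2 + 79.8 = 144.4.
Profit = (80.2 − 8)·144.4 = 10425.68.

10425.68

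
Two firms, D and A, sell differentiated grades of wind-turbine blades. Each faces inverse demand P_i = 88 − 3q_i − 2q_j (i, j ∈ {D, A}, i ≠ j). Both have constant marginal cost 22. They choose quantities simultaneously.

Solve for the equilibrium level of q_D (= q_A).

Firm D's profit: π = q_D(88 − 3q_D − 2q_A) − 22q_D.
∂π/∂q_D = 66 − 6q_D − 2q_A = 0 ⇒ q_D = 11 − (1/3)q_A.
By symmetry q_A = q_D; substituting into the reaction function, (4/3)q_D = 11 and q_D = 8.25.

8.25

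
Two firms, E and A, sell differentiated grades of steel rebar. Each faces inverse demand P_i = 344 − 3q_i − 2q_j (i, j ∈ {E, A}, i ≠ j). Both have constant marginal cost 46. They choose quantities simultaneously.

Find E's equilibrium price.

Firm E's profit: π = q_E(344 − 3q_E − 2q_A) − 46q_E.
∂π/∂q_E = 298 − 6q_E − 2q_A = 0 ⇒ q_E = 149/3 − (1/3)q_A.
By symmetry q_A = q_E; substituting into the reaction function, (4/3)q_E = 149/3 and q_E = 37.25.
P_E = 344 − 3·37.25 − 2·37.25 = 157.75.

157.75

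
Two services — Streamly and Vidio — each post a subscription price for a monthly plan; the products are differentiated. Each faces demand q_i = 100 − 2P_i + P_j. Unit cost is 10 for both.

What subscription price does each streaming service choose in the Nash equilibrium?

40

Streamly's profit: π = (P_{Streamly} − 10)(100 − 2P_{Streamly} + P_{Vidio}).
∂π/∂P_{Streamly} = 120 − 4P_{Streamly} + P_{Vidio} = 0 ⇒ P_{Streamly} = 30 + 0.25P_{Vidio}.
The game is symmetric, so in equilibrium P_{Vidio} = P_{Streamly}: the reaction function gives 0.75P_{Streamly} = 30, hence P_{Streamly} = 40.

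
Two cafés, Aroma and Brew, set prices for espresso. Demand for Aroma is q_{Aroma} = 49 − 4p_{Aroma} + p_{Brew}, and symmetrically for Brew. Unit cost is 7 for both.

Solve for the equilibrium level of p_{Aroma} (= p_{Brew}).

11

Aroma's profit: π = (p_{Aroma} − 7)(49 − 4p_{Aroma} + p_{Brew}).
∂π/∂p_{Aroma} = 77 − 8p_{Aroma} + p_{Brew} = 0 ⇒ p_{Aroma} = 9.625 + 0.125p_{Brew}.
Setting p_{Aroma} = p_{Brew} in the reaction function: p_{Aroma} = 9.625 + 0.125p_{Aroma}, so p_{Aroma} = 9.625 / 0.875 = 11.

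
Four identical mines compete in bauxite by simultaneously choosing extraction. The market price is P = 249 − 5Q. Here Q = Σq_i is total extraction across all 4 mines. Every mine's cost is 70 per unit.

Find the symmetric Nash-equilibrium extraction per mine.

7.16

A representative mine's profit is π_i = q_i(249 − 5Q) − 70q_i, with Q = q_i + Σ_{j≠i} q_j.
First-order condition: 179 − 10q_i − 5Σ_{j≠i} q_j = 0.
Imposing symmetry (q_j = q for all j) turns Σ_{j≠i} q_j into 3q, so 179 = 25q and q = 7.16.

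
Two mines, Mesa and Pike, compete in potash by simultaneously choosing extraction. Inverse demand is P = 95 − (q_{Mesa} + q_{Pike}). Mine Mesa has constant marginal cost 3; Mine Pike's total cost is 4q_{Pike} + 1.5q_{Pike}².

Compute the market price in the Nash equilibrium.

44

Mine Mesa's profit: π = q_{Mesa}(95 − (q_{Mesa} + q_{Pike})) − 3q_{Mesa}.
∂π/∂q_{Mesa} = 92 − 2q_{Mesa} − q_{Pike} = 0, so q_{Mesa} = 46 − 0.5q_{Pike}.
For Pike: ∂π/∂q_{Pike} = 91 − 5q_{Pike} − q_{Mesa} = 0 ⇒ q_{Pike} = 18.2 − 0.2q_{Mesa}.
Solving the two reaction functions simultaneously: (1 − (−0.5)(−0.2))q_{Mesa} = 46 − 0.5·18.2, so 0.9q_{Mesa} = 36.9 and q_{Mesa} = 41.
Then q_{Pike} = 18.2 − 0.2·41 = 10.
Equilibrium price: P = 95 − 51 = 44.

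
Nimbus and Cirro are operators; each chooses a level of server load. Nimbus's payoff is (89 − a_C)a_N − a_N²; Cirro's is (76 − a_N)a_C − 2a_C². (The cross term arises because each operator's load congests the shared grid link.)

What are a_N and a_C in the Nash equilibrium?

Expanding Nimbus's payoff: 89a_N − a_Ca_N − a_N².
∂π/∂a_N = 89 − a_C − 2a_N = 0, so a_N = 44.5 − 0.5a_C.
Likewise for Cirro: a_C = 19 − 0.25a_N.
Substituting the second reaction function into the first: a_N = 44.5 − 0.5(19 − 0.25a_N), which gives 0.875a_N = 35 ⇒ a_N = 40.
Then a_C = 19 − 0.25·40 = 9.

40, 9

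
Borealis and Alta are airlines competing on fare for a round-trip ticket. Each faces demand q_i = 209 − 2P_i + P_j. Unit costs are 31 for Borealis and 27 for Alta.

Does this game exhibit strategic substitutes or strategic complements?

Borealis's profit: π = (P_{Borealis} − 31)(209 − 2P_{Borealis} + P_{Alta}).
∂π/∂P_{Borealis} = 271 − 4P_{Borealis} + P_{Alta} = 0 ⇒ P_{Borealis} = 67.75 + 0.25P_{Alta}.
The best-response slope dP_{Borealis}/dP_{Alta} = 0.25 > 0: the reaction function is upward-sloping, so the choices are strategic complements.

strategic complements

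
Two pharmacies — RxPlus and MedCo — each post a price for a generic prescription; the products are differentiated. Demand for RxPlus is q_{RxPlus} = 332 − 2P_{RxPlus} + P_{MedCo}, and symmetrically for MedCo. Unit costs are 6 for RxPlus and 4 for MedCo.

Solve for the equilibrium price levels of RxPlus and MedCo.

114.4, 113.6

RxPlus's profit: π = (P_{RxPlus} − 6)(332 − 2P_{RxPlus} + P_{MedCo}).
∂π/∂P_{RxPlus} = 344 − 4P_{RxPlus} + P_{MedCo} = 0 ⇒ P_{RxPlus} = 86 + 0.25P_{MedCo}.
Similarly P_{MedCo} = 85 + 0.25P_{RxPlus}.
Substituting the second reaction function into the first: P_{RxPlus} = 86 + 0.25(85 + 0.25P_{RxPlus}), which gives 0.9375P_{RxPlus} = 107.25 ⇒ P_{RxPlus} = 114.4.
Then P_{MedCo} = 85 + 0.25·114.4 = 113.6.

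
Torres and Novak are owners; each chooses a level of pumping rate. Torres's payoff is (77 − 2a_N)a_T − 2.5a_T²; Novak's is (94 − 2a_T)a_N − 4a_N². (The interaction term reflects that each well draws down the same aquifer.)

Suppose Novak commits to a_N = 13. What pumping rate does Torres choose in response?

10.2

Expanding Torres's payoff: 77a_T − 2a_Na_T − 2.5a_T².
∂π/∂a_T = 77 − 2a_N − 5a_T = 0, so a_T = 15.4 − 0.4a_N.
At a_N = 13: a_T = 15.4 − 0.4·13 = 10.2.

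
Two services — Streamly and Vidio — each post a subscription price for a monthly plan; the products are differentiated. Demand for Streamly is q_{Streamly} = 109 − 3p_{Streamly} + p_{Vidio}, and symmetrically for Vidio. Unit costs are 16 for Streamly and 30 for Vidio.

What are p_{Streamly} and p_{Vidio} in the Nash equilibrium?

32.6, 38.6

Streamly's profit: π = (p_{Streamly} − 16)(109 − 3p_{Streamly} + p_{Vidio}).
∂π/∂p_{Streamly} = 157 − 6p_{Streamly} + p_{Vidio} = 0 ⇒ p_{Streamly} = 157/6 + (1/6)p_{Vidio}.
Similarly p_{Vidio} = 199/6 + (1/6)p_{Streamly}.
Substituting the second reaction function into the first: p_{Streamly} = 157/6 + (1/6)(199/6 + (1/6)p_{Streamly}), which gives (35/36)p_{Streamly} = 1141/36 ⇒ p_{Streamly} = 32.6.
Then p_{Vidio} = 199/6 + (1/6)·32.6 = 38.6.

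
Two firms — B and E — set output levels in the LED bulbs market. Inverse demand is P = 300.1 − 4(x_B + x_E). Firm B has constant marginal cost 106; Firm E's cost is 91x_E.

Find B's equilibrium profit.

Firm B's profit: π = x_B(300.1 − 4(x_B + x_E)) − 106x_B.
∂π/∂x_B = 194.1 − 8x_B − 4x_E = 0, so x_B = 24.2625 − 0.5x_E.
By the same steps for E: x_E = 26.1375 − 0.5x_B.
Substituting the second reaction function into the first: x_B = 24.2625 − 0.5(26.1375 − 0.5x_B), which gives 0.75x_B = 1791/160 ⇒ x_B = 14.925.
Then x_E = 26.1375 − 0.5·14.925 = 18.675.
Price P = 300.1 − 4·33.6 = 165.7.
B's profit: (165.7 − 106)·14.925 = 891.0225.

891.0225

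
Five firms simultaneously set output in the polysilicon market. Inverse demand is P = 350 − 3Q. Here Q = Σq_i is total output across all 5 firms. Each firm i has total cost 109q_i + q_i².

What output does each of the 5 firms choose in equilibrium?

12.05

A representative firm's profit is π_i = q_i(350 − 3Q) − 109q_i − q_i², with Q = q_i + Σ_{j≠i} q_j.
First-order condition: 241 − 8q_i − 3Σ_{j≠i} q_j = 0.
In a symmetric equilibrium every firm chooses the same q, so Σ_{j≠i} q_j = 4q. The condition becomes 241 − 20q = 0, giving q = 241/20 = 12.05.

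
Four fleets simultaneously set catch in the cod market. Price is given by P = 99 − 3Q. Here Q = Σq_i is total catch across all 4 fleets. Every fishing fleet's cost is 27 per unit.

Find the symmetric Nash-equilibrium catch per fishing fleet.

A representative fishing fleet's profit is π_i = q_i(99 − 3Q) − 27q_i, with Q = q_i + Σ_{j≠i} q_j.
First-order condition: 72 − 6q_i − 3Σ_{j≠i} q_j = 0.
With identical fishing fleets, set every q_j = q: then 72 − 6q − 9q = 0, i.e. q = 72/15 = 4.8.

4.8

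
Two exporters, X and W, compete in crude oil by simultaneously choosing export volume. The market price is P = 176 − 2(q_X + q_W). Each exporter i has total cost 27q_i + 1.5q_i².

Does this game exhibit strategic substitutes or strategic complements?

strategic substitutes

Exporter X's profit: π = q_X(176 − 2(q_X + q_W)) − 27q_X − 1.5q_X².
∂π/∂q_X = 149 − 7q_X − 2q_W = 0, so q_X = 149/7 − (2/7)q_W.
The best-response slope dq_X/dq_W = −2/7 < 0: the reaction function is downward-sloping, so the choices are strategic substitutes.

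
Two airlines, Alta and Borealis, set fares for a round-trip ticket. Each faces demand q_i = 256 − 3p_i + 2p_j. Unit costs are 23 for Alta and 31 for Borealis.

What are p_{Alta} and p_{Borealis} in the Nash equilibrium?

82.75, 85.75

Alta's profit: π = (p_{Alta} − 23)(256 − 3p_{Alta} + 2p_{Borealis}).
∂π/∂p_{Alta} = 325 − 6p_{Alta} + 2p_{Borealis} = 0 ⇒ p_{Alta} = 325/6 + (1/3)p_{Borealis}.
Similarly p_{Borealis} = 349/6 + (1/3)p_{Alta}.
Solving the two reaction functions simultaneously: (1 − (1/3)(1/3))p_{Alta} = 325/6 + (1/3)·(349/6), so (8/9)p_{Alta} = 662/9 and p_{Alta} = 82.75.
Then p_{Borealis} = 349/6 + (1/3)·82.75 = 85.75.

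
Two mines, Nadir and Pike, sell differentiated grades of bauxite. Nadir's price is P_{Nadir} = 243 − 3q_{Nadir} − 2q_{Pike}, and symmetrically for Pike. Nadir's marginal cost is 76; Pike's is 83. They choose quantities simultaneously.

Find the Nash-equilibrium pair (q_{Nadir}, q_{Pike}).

Mine Nadir's profit: π = q_{Nadir}(243 − 3q_{Nadir} − 2q_{Pike}) − 76q_{Nadir}.
∂π/∂q_{Nadir} = 167 − 6q_{Nadir} − 2q_{Pike} = 0 ⇒ q_{Nadir} = 167/6 − (1/3)q_{Pike}.
Similarly q_{Pike} = 80/3 − (1/3)q_{Nadir}.
Solving the two reaction functions simultaneously: (1 − (−1/3)(−1/3))q_{Nadir} = 167/6 − (1/3)·(80/3), so (8/9)q_{Nadir} = 341/18 and q_{Nadir} = 21.3125.
Then q_{Pike} = 80/3 − (1/3)·21.3125 = 19.5625.

21.3125, 19.5625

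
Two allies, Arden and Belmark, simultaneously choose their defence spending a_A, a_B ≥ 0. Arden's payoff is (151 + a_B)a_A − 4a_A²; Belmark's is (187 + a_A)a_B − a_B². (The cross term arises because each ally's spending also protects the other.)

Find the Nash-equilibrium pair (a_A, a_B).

Expanding Arden's payoff: 151a_A + a_Ba_A − 4a_A².
∂π/∂a_A = 151 + a_B − 8a_A = 0, so a_A = 18.875 + 0.125a_B.
Likewise for Belmark: a_B = 93.5 + 0.5a_A.
Solving the two reaction functions simultaneously: (1 − (0.125)(0.5))a_A = 18.875 + 0.125·93.5, so 0.9375a_A = 30.5625 and a_A = 32.6.
Then a_B = 93.5 + 0.5·32.6 = 109.8.

32.6, 109.8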